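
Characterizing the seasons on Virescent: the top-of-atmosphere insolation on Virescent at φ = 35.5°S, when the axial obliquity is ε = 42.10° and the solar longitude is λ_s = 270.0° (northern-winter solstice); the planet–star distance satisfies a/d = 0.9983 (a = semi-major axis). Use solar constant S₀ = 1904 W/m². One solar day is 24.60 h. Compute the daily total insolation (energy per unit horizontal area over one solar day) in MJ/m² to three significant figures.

Solar declination: sin δ = sin ε · sin λ_s = sin 42.10° × sin 270.0° = -0.67043, so δ = -42.100°.
cos H₀ = −tan(-35.5°) tan(-42.100°) = -0.6445, H₀ = 2.2712 rad.
Bracket: H₀ sin φ sin δ + cos φ cos δ sin H₀ = 2.2712×-0.58070×-0.67043 + 0.81412×0.74198×0.76460 = 0.884221 + 0.461865 = 1.346086.
Inverse-square distance factor (a/d)² = 0.9983² = 0.996603.
Q̄ = (S₀/π) × 0.996603 × [bracket] = (1904/π) × 0.996603 × 1.346086 = 813.04 W/m².
Daily total = Q̄ × 24.60 h × 3600 s/h = 813.04 × 24.60 × 3600 / 10⁶ = 72.00 MJ/m².

72.0 MJ/m²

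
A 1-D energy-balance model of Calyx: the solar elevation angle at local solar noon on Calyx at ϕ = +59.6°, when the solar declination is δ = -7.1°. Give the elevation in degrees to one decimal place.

At local noon the hour angle is zero, so the zenith angle equals |ϕ − δ| = |+59.6° − (-7.100°)| = 66.700°.
Elevation = 90° − 66.700° = 23.3°.

23.3°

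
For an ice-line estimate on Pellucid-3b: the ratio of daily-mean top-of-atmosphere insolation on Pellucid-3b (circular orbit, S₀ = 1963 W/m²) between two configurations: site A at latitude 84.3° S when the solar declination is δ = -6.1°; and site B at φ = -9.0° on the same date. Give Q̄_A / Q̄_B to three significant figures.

Q̄_A / Q̄_B ≈ 0.329

— Configuration A (φ=-84.3°):
cos H₀ = −tan(-84.3°) tan(-6.100°) = -1.0707 ≤ −1 ⇒ polar day, H₀ = π.
Bracket: H₀ sin φ sin δ + cos φ cos δ sin H₀ = 3.1416×-0.99506×-0.10626 + 0.09932×0.99434×0.00000 = 0.332177 + 0.000000 = 0.332177.
Q̄ = (S₀/π) × [bracket] = (1963/π) × 0.332177 = 207.56 W/m².
— Configuration B (φ=-9.0°):
cos H₀ = −tan(-9.0°) tan(-6.100°) = -0.0169, H₀ = 1.5877 rad.
Bracket: H₀ sin φ sin δ + cos φ cos δ sin H₀ = 1.5877×-0.15643×-0.10626 + 0.98769×0.99434×0.99986 = 0.026391 + 0.981962 = 1.008353.
Q̄ = (S₀/π) × [bracket] = (1963/π) × 1.008353 = 630.06 W/m².
Ratio Q̄_A / Q̄_B = 207.56 / 630.06 = 0.3294.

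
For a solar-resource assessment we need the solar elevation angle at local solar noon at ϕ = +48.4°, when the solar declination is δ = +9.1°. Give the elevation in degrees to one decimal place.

50.7°

At local noon the hour angle is zero, so the zenith angle equals |ϕ − δ| = |+48.4° − (+9.100°)| = 39.300°.
Elevation = 90° − 39.300° = 50.7°.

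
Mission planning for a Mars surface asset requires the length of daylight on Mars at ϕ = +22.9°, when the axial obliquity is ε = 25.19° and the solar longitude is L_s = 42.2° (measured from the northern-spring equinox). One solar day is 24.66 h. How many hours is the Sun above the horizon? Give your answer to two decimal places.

13.32 h

Solar declination: sin δ = sin ε · sin L_s = sin 25.19° × sin 42.2° = 0.28590, so δ = +16.613°.
cos h₀ = −tan ϕ · tan δ = −tan(+22.9°) × tan(+16.613°) = -0.1260, so h₀ = 1.6972 rad = 97.24°.
Daylight = 2h₀/(2π) × 24.66 h = (1.6972/π) × 24.66 = 13.32 h.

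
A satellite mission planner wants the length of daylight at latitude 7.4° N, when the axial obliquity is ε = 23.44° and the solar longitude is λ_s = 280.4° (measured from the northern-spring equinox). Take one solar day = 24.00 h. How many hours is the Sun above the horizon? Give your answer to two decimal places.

Solar declination: sin δ = sin ε · sin λ_s = sin 23.44° × sin 280.4° = -0.39125, so δ = -23.033°.
cos H₀ = −tan φ · tan δ = −tan(+7.4°) × tan(-23.033°) = 0.0552, so H₀ = 1.5156 rad = 86.83°.
Daylight = 2H₀/(2π) × 24.00 h = (1.5156/π) × 24.00 = 11.58 h.

11.58 h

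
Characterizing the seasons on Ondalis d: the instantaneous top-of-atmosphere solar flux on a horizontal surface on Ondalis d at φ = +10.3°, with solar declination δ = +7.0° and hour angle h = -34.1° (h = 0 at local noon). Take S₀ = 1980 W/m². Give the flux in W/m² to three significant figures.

cos θ_z = sin φ sin δ + cos φ cos δ cos h = 0.021791 + 0.808643 = 0.830434.
Flux = S₀ · cos θ_z = 1980 × 0.830434 = 1644 W/m².

1.64e+03 W/m²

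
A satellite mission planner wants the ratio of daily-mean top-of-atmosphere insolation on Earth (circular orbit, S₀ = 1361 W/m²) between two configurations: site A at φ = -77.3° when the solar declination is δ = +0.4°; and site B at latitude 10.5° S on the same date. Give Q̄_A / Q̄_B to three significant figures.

Q̄_A / Q̄_B ≈ 0.213

— Configuration A (φ=-77.3°):
cos H₀ = −tan(-77.3°) tan(+0.400°) = 0.0310, H₀ = 1.5398 rad.
Bracket: H₀ sin φ sin δ + cos φ cos δ sin H₀ = 1.5398×-0.97553×0.00698 + 0.21985×0.99998×0.99952 = -0.010485 + 0.219740 = 0.209255.
Q̄ = (S₀/π) × [bracket] = (1361/π) × 0.209255 = 90.653 W/m².
— Configuration B (φ=-10.5°):
cos H₀ = −tan(-10.5°) tan(+0.400°) = 0.0013, H₀ = 1.5695 rad.
Bracket: H₀ sin φ sin δ + cos φ cos δ sin H₀ = 1.5695×-0.18224×0.00698 + 0.98325×0.99998×1.00000 = -0.001996 + 0.983230 = 0.981234.
Q̄ = (S₀/π) × [bracket] = (1361/π) × 0.981234 = 425.09 W/m².
Ratio Q̄_A / Q̄_B = 90.653 / 425.09 = 0.2133.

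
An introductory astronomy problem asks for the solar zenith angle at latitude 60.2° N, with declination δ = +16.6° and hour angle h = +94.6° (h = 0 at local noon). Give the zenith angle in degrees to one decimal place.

cos θ_z = sin φ sin δ + cos φ cos δ cos h = 0.247910 + -0.038196 = 0.209714.
θ_z = arccos(0.209714) = 77.9°.

θ_z = 77.9°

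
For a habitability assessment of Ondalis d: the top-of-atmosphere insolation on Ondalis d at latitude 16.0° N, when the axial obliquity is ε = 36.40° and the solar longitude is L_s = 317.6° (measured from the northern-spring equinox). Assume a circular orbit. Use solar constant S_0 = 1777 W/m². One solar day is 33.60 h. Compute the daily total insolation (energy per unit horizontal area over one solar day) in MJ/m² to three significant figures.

48.9 MJ/m²

Solar declination: sin δ = sin ε · sin L_s = sin 36.40° × sin 317.6° = -0.40014, so δ = -23.587°.
cos h₀ = −tan(+16.0°) tan(-23.587°) = 0.1252, h₀ = 1.4453 rad.
Bracket: h₀ sin ϕ sin δ + cos ϕ cos δ sin h₀ = 1.4453×0.27564×-0.40014 + 0.96126×0.91645×0.99213 = -0.159409 + 0.874014 = 0.714605.
Q̄ = (S_0/π) × [bracket] = (1777/π) × 0.714605 = 404.21 W/m².
Daily total = Q̄ × 33.60 h × 3600 s/h = 404.21 × 33.60 × 3600 / 10⁶ = 48.89 MJ/m².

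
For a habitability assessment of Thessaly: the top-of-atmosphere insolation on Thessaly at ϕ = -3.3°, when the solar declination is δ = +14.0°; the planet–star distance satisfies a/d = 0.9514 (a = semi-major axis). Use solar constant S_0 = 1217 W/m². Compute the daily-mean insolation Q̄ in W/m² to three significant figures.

Q̄ ≈ 332 W/m²

cos h₀ = −tan(-3.3°) tan(+14.000°) = 0.0144, h₀ = 1.5564 rad.
Bracket: h₀ sin ϕ sin δ + cos ϕ cos δ sin h₀ = 1.5564×-0.05756×0.24192 + 0.99834×0.97030×0.99990 = -0.021673 + 0.968592 = 0.946919.
Inverse-square distance factor (a/d)² = 0.9514² = 0.905162.
Q̄ = (S_0/π) × 0.905162 × [bracket] = (1217/π) × 0.905162 × 0.946919 = 332.0 W/m².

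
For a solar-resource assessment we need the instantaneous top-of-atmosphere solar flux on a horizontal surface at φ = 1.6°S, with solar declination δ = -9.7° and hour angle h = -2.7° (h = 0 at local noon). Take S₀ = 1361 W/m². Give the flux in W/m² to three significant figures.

1.35e+03 W/m²

cos θ_z = sin φ sin δ + cos φ cos δ cos h = 0.004704 + 0.984225 = 0.988929.
Flux = S₀ · cos θ_z = 1361 × 0.988929 = 1346 W/m².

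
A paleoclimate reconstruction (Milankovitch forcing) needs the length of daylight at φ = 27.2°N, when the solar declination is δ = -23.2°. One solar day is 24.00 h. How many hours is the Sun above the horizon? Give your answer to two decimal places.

10.30 h

cos H₀ = −tan φ · tan δ = −tan(+27.2°) × tan(-23.200°) = 0.2203, so H₀ = 1.3487 rad = 77.28°.
Daylight = 2H₀/(2π) × 24.00 h = (1.3487/π) × 24.00 = 10.30 h.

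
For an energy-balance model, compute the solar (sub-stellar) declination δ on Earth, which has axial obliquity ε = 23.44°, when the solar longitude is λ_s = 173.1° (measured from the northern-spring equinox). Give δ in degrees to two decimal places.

sin δ = sin ε · sin λ_s = sin 23.44° × sin 173.1° = 0.047789.
δ = arcsin(0.047789) = +2.74°.

δ = +2.74°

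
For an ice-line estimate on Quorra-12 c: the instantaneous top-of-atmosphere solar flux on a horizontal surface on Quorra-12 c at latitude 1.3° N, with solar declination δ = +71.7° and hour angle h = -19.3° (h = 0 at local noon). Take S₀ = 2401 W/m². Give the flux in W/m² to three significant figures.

763 W/m²

cos θ_z = sin φ sin δ + cos φ cos δ cos h = 0.021540 + 0.296270 = 0.317810.
Flux = S₀ · cos θ_z = 2401 × 0.317810 = 763.1 W/m².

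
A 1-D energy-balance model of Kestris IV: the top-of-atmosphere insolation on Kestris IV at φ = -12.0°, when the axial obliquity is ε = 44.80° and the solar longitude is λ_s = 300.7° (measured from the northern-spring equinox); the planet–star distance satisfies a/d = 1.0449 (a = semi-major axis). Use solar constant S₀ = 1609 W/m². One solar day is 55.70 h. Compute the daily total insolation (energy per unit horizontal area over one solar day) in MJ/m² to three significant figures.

111 MJ/m²

Solar declination: sin δ = sin ε · sin λ_s = sin 44.80° × sin 300.7° = -0.60588, so δ = -37.292°.
cos H₀ = −tan(-12.0°) tan(-37.292°) = -0.1619, H₀ = 1.7334 rad.
Bracket: H₀ sin φ sin δ + cos φ cos δ sin H₀ = 1.7334×-0.20791×-0.60588 + 0.97815×0.79556×0.98681 = 0.218354 + 0.767913 = 0.986267.
Inverse-square distance factor (a/d)² = 1.0449² = 1.091816.
Q̄ = (S₀/π) × 1.091816 × [bracket] = (1609/π) × 1.091816 × 0.986267 = 551.51 W/m².
Daily total = Q̄ × 55.70 h × 3600 s/h = 551.51 × 55.70 × 3600 / 10⁶ = 110.6 MJ/m².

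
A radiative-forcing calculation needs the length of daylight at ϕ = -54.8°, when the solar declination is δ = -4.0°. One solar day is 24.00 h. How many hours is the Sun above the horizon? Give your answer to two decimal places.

cos h₀ = −tan ϕ · tan δ = −tan(-54.8°) × tan(-4.000°) = -0.0991, so h₀ = 1.6701 rad = 95.69°.
Daylight = 2h₀/(2π) × 24.00 h = (1.6701/π) × 24.00 = 12.76 h.

12.76 h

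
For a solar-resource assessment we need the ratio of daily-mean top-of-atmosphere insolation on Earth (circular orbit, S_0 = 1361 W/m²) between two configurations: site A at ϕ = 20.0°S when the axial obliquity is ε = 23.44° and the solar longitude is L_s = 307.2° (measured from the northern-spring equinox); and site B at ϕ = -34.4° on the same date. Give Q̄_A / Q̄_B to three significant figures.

Q̄_A / Q̄_B ≈ 0.985

— Configuration A (ϕ=-20.0°):
Solar declination: sin δ = sin ε · sin L_s = sin 23.44° × sin 307.2° = -0.31685, so δ = -18.473°.
cos h₀ = −tan(-20.0°) tan(-18.473°) = -0.1216, h₀ = 1.6927 rad.
Bracket: h₀ sin ϕ sin δ + cos ϕ cos δ sin h₀ = 1.6927×-0.34202×-0.31685 + 0.93969×0.94848×0.99258 = 0.183436 + 0.884664 = 1.068100.
Q̄ = (S_0/π) × [bracket] = (1361/π) × 1.068100 = 462.72 W/m².
— Configuration B (ϕ=-34.4°):
cos h₀ = −tan(-34.4°) tan(-18.473°) = -0.2287, h₀ = 1.8016 rad.
Bracket: h₀ sin ϕ sin δ + cos ϕ cos δ sin h₀ = 1.8016×-0.56497×-0.31685 + 0.82511×0.94848×0.97349 = 0.322506 + 0.761854 = 1.084360.
Q̄ = (S_0/π) × [bracket] = (1361/π) × 1.084360 = 469.77 W/m².
Ratio Q̄_A / Q̄_B = 462.72 / 469.77 = 0.9850.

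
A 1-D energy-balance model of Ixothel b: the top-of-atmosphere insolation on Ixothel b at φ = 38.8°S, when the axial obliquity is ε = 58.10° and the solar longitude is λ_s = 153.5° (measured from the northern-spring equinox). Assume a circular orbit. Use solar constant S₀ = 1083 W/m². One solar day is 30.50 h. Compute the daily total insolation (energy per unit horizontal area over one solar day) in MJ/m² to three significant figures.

Solar declination: sin δ = sin ε · sin λ_s = sin 58.10° × sin 153.5° = 0.37881, so δ = +22.260°.
cos H₀ = −tan(-38.8°) tan(+22.260°) = 0.3291, H₀ = 1.2354 rad.
Bracket: H₀ sin φ sin δ + cos φ cos δ sin H₀ = 1.2354×-0.62660×0.37881 + 0.77934×0.92547×0.94430 = -0.293237 + 0.681082 = 0.387845.
Q̄ = (S₀/π) × [bracket] = (1083/π) × 0.387845 = 133.70 W/m².
Daily total = Q̄ × 30.50 h × 3600 s/h = 133.70 × 30.50 × 3600 / 10⁶ = 14.68 MJ/m².

14.7 MJ/m²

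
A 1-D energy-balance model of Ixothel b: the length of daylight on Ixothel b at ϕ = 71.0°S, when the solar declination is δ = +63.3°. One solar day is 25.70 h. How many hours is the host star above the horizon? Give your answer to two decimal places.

0.00 h

cos h₀ = −tan ϕ · tan δ = 5.7744 ≥ 1, so the host star never rises (polar night) and h₀ = 0.
Daylight = 2h₀/(2π) × 25.70 h = (0.0000/π) × 25.70 = 0.00 h.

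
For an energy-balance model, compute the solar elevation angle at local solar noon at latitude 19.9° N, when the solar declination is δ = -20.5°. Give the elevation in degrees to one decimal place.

At local noon the hour angle is zero, so the zenith angle equals |ϕ − δ| = |+19.9° − (-20.500°)| = 40.400°.
Elevation = 90° − 40.400° = 49.6°.

49.6°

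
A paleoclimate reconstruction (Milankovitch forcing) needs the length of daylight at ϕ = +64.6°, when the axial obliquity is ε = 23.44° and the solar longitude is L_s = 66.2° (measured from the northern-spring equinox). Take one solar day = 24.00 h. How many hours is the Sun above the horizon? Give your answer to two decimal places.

Solar declination: sin δ = sin ε · sin L_s = sin 23.44° × sin 66.2° = 0.36396, so δ = +21.344°.
cos h₀ = −tan ϕ · tan δ = −tan(+64.6°) × tan(+21.344°) = -0.8229, so h₀ = 2.5374 rad = 145.38°.
Daylight = 2h₀/(2π) × 24.00 h = (2.5374/π) × 24.00 = 19.38 h.

19.38 h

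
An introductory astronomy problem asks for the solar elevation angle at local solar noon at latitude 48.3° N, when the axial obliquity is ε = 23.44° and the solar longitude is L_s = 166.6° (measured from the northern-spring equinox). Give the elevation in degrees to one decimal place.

Solar declination: sin δ = sin ε · sin L_s = sin 23.44° × sin 166.6° = 0.09219, so δ = +5.289°.
At local noon the hour angle is zero, so the zenith angle equals |ϕ − δ| = |+48.3° − (+5.289°)| = 43.011°.
Elevation = 90° − 43.011° = 47.0°.

47.0°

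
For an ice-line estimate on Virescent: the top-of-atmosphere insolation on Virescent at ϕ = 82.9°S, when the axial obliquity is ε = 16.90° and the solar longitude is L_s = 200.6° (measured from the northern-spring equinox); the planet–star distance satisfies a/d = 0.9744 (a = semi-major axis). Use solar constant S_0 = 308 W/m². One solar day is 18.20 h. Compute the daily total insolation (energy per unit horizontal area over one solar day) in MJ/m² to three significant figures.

Solar declination: sin δ = sin ε · sin L_s = sin 16.90° × sin 200.6° = -0.10228, so δ = -5.871°.
cos h₀ = −tan(-82.9°) tan(-5.871°) = -0.8255, h₀ = 2.5419 rad.
Bracket: h₀ sin ϕ sin δ + cos ϕ cos δ sin h₀ = 2.5419×-0.99233×-0.10228 + 0.12360×0.99476×0.56441 = 0.257991 + 0.069396 = 0.327387.
Inverse-square distance factor (a/d)² = 0.9744² = 0.949455.
Q̄ = (S_0/π) × 0.949455 × [bracket] = (308/π) × 0.949455 × 0.327387 = 30.475 W/m².
Daily total = Q̄ × 18.20 h × 3600 s/h = 30.475 × 18.20 × 3600 / 10⁶ = 1.997 MJ/m².

2.00 MJ/m²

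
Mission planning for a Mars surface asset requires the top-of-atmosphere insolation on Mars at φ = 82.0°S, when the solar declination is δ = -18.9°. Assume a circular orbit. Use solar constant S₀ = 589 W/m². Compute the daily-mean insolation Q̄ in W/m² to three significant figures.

cos H₀ = −tan(-82.0°) tan(-18.900°) = -2.4361 ≤ −1 ⇒ polar day, H₀ = π.
Bracket: H₀ sin φ sin δ + cos φ cos δ sin H₀ = 3.1416×-0.99027×-0.32392 + 0.13917×0.94609×0.00000 = 1.007726 + 0.000000 = 1.007726.
Q̄ = (S₀/π) × [bracket] = (589/π) × 1.007726 = 188.9 W/m².

Q̄ ≈ 189 W/m²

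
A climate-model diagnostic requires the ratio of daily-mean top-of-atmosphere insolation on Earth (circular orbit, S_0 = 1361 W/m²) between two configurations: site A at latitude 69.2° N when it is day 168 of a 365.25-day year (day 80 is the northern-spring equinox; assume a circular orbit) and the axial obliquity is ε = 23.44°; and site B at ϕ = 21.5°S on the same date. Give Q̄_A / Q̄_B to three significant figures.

Q̄_A / Q̄_B ≈ 1.83

— Configuration A (ϕ=+69.2°):
Solar longitude: L_s = 360° × (168 − 80)/365.25 = 86.735°.
sin δ = sin 23.44° × sin 86.735° = 0.39714, so δ = +23.400°.
cos h₀ = −tan(+69.2°) tan(+23.400°) = -1.1392 ≤ −1 ⇒ polar day, h₀ = π.
Bracket: h₀ sin ϕ sin δ + cos ϕ cos δ sin h₀ = 3.1416×0.93483×0.39714 + 0.35511×0.91776×0.00000 = 1.166345 + 0.000000 = 1.166345.
Q̄ = (S_0/π) × [bracket] = (1361/π) × 1.166345 = 505.28 W/m².
— Configuration B (ϕ=-21.5°):
cos h₀ = −tan(-21.5°) tan(+23.400°) = 0.1705, h₀ = 1.3995 rad.
Bracket: h₀ sin ϕ sin δ + cos ϕ cos δ sin h₀ = 1.3995×-0.36650×0.39714 + 0.93042×0.91776×0.98536 = -0.203700 + 0.841401 = 0.637701.
Q̄ = (S_0/π) × [bracket] = (1361/π) × 0.637701 = 276.26 W/m².
Ratio Q̄_A / Q̄_B = 505.28 / 276.26 = 1.829.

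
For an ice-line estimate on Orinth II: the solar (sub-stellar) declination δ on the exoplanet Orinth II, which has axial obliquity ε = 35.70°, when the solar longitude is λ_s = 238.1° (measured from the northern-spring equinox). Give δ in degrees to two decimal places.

δ = -29.70°

sin δ = sin ε · sin λ_s = sin 35.70° × sin 238.1° = -0.495410.
δ = arcsin(-0.495410) = -29.70°.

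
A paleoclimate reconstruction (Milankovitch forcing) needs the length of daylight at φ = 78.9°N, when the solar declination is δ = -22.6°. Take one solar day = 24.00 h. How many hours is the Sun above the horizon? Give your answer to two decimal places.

cos H₀ = −tan φ · tan δ = 2.1217 ≥ 1, so the Sun never rises (polar night) and H₀ = 0.
Daylight = 2H₀/(2π) × 24.00 h = (0.0000/π) × 24.00 = 0.00 h.

0.00 h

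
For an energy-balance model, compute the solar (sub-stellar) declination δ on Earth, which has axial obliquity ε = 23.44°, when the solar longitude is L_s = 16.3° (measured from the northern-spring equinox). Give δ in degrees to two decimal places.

sin δ = sin ε · sin L_s = sin 23.44° × sin 16.3° = 0.111646.
δ = arcsin(0.111646) = +6.41°.

δ = +6.41°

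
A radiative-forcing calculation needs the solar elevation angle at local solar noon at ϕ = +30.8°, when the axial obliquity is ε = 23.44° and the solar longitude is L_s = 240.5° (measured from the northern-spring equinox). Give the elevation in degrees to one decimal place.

Solar declination: sin δ = sin ε · sin L_s = sin 23.44° × sin 240.5° = -0.34622, so δ = -20.256°.
At local noon the hour angle is zero, so the zenith angle equals |ϕ − δ| = |+30.8° − (-20.256°)| = 51.056°.
Elevation = 90° − 51.056° = 38.9°.

38.9°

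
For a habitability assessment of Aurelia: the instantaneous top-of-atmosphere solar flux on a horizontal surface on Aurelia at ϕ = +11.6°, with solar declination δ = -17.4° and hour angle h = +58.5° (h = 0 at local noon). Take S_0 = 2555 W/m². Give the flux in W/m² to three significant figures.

cos θ_z = sin ϕ sin δ + cos ϕ cos δ cos h = -0.060131 + 0.488406 = 0.428275.
Flux = S_0 · cos θ_z = 2555 × 0.428275 = 1094 W/m².

1.09e+03 W/m²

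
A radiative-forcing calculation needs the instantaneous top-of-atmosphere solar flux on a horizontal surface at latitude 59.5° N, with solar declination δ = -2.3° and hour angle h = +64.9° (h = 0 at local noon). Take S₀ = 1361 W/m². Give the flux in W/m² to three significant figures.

cos θ_z = sin φ sin δ + cos φ cos δ cos h = -0.034579 + 0.215124 = 0.180545.
Flux = S₀ · cos θ_z = 1361 × 0.180545 = 245.7 W/m².

246 W/m²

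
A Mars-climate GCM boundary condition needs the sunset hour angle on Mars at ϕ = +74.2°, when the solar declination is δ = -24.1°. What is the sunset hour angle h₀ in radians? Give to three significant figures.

h₀ = 0.00 rad

cos h₀ = −tan ϕ · tan δ = 1.5808 ≥ 1, so the Sun never rises (polar night) and h₀ = 0.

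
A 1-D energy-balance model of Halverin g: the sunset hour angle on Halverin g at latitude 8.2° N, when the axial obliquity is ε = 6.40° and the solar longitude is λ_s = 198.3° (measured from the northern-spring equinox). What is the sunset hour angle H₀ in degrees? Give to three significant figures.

H₀ = 89.7°

Solar declination: sin δ = sin ε · sin λ_s = sin 6.40° × sin 198.3° = -0.03500, so δ = -2.006°.
cos H₀ = −tan φ · tan δ = −tan(+8.2°) × tan(-2.006°) = 0.0050, so H₀ = 1.5657 rad = 89.71°.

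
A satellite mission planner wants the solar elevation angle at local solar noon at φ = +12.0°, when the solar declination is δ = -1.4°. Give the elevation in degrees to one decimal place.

76.6°

At local noon the hour angle is zero, so the zenith angle equals |φ − δ| = |+12.0° − (-1.400°)| = 13.400°.
Elevation = 90° − 13.400° = 76.6°.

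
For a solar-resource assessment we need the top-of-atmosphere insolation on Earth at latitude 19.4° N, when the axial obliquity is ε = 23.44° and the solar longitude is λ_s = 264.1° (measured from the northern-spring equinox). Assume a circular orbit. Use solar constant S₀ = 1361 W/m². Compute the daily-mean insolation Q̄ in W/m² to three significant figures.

Q̄ ≈ 290 W/m²

Solar declination: sin δ = sin ε · sin λ_s = sin 23.44° × sin 264.1° = -0.39568, so δ = -23.308°.
cos H₀ = −tan(+19.4°) tan(-23.308°) = 0.1517, H₀ = 1.4185 rad.
Bracket: H₀ sin φ sin δ + cos φ cos δ sin H₀ = 1.4185×0.33216×-0.39568 + 0.94322×0.91839×0.98842 = -0.186432 + 0.856213 = 0.669781.
Q̄ = (S₀/π) × [bracket] = (1361/π) × 0.669781 = 290.2 W/m².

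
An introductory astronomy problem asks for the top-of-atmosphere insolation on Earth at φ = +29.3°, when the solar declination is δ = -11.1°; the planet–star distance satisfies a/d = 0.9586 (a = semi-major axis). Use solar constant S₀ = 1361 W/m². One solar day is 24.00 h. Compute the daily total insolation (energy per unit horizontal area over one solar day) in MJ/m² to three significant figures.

24.5 MJ/m²

cos H₀ = −tan(+29.3°) tan(-11.100°) = 0.1101, H₀ = 1.4605 rad.
Bracket: H₀ sin φ sin δ + cos φ cos δ sin H₀ = 1.4605×0.48938×-0.19252 + 0.87207×0.98129×0.99392 = -0.137602 + 0.850551 = 0.712949.
Inverse-square distance factor (a/d)² = 0.9586² = 0.918914.
Q̄ = (S₀/π) × 0.918914 × [bracket] = (1361/π) × 0.918914 × 0.712949 = 283.82 W/m².
Daily total = Q̄ × 24.00 h × 3600 s/h = 283.82 × 24.00 × 3600 / 10⁶ = 24.52 MJ/m².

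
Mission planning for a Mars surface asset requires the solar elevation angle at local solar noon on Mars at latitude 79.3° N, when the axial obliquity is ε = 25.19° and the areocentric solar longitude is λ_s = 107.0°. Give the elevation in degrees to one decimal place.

34.7°

sin δ = sin 25.19° × sin 107.0° = 0.40702, so δ = +24.018°.
At local noon the hour angle is zero, so the zenith angle equals |φ − δ| = |+79.3° − (+24.018°)| = 55.282°.
Elevation = 90° − 55.282° = 34.7°.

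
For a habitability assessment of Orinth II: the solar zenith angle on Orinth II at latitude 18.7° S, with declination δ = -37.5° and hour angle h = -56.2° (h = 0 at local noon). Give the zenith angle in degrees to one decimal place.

θ_z = 52.2°

cos θ_z = sin ϕ sin δ + cos ϕ cos δ cos h = 0.195177 + 0.418041 = 0.613218.
θ_z = arccos(0.613218) = 52.2°.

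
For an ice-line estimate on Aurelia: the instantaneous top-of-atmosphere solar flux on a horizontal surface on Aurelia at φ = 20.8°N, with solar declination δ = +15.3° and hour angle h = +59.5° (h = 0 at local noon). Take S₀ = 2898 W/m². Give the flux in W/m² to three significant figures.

cos θ_z = sin φ sin δ + cos φ cos δ cos h = 0.093703 + 0.457644 = 0.551347.
Flux = S₀ · cos θ_z = 2898 × 0.551347 = 1598 W/m².

1.60e+03 W/m²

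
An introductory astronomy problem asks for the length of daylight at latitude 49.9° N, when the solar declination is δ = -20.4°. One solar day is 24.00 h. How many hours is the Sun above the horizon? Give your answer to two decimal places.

cos H₀ = −tan φ · tan δ = −tan(+49.9°) × tan(-20.400°) = 0.4416, so H₀ = 1.1134 rad = 63.79°.
Daylight = 2H₀/(2π) × 24.00 h = (1.1134/π) × 24.00 = 8.51 h.

8.51 h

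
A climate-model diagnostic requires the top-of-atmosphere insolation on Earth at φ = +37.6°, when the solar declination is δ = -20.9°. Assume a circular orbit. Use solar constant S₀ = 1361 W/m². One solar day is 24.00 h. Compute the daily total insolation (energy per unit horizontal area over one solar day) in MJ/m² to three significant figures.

16.1 MJ/m²

cos H₀ = −tan(+37.6°) tan(-20.900°) = 0.2941, H₀ = 1.2723 rad.
Bracket: H₀ sin φ sin δ + cos φ cos δ sin H₀ = 1.2723×0.61015×-0.35674 + 0.79229×0.93420×0.95578 = -0.276935 + 0.707428 = 0.430493.
Q̄ = (S₀/π) × [bracket] = (1361/π) × 0.430493 = 186.50 W/m².
Daily total = Q̄ × 24.00 h × 3600 s/h = 186.50 × 24.00 × 3600 / 10⁶ = 16.11 MJ/m².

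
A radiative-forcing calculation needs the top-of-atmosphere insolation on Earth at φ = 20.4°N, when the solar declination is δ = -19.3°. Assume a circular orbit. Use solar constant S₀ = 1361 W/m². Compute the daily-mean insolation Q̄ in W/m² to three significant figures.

Q̄ ≈ 308 W/m²

cos H₀ = −tan(+20.4°) tan(-19.300°) = 0.1302, H₀ = 1.4402 rad.
Bracket: H₀ sin φ sin δ + cos φ cos δ sin H₀ = 1.4402×0.34857×-0.33051 + 0.93728×0.94380×0.99148 = -0.165919 + 0.877068 = 0.711149.
Q̄ = (S₀/π) × [bracket] = (1361/π) × 0.711149 = 308.1 W/m².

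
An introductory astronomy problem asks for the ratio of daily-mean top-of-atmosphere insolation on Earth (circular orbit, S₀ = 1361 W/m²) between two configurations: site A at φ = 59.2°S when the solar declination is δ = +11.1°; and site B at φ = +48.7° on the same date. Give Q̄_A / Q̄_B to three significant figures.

Q̄_A / Q̄_B ≈ 0.303

— Configuration A (φ=-59.2°):
cos H₀ = −tan(-59.2°) tan(+11.100°) = 0.3291, H₀ = 1.2354 rad.
Bracket: H₀ sin φ sin δ + cos φ cos δ sin H₀ = 1.2354×-0.85896×0.19252 + 0.51204×0.98129×0.94429 = -0.204294 + 0.474468 = 0.270174.
Q̄ = (S₀/π) × [bracket] = (1361/π) × 0.270174 = 117.04 W/m².
— Configuration B (φ=+48.7°):
cos H₀ = −tan(+48.7°) tan(+11.100°) = -0.2233, H₀ = 1.7960 rad.
Bracket: H₀ sin φ sin δ + cos φ cos δ sin H₀ = 1.7960×0.75126×0.19252 + 0.66000×0.98129×0.97474 = 0.259760 + 0.631292 = 0.891052.
Q̄ = (S₀/π) × [bracket] = (1361/π) × 0.891052 = 386.02 W/m².
Ratio Q̄_A / Q̄_B = 117.04 / 386.02 = 0.3032.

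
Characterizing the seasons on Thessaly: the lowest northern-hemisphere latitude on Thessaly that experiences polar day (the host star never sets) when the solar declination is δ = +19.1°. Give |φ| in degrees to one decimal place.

Polar day requires cos H₀ = −tan φ tan δ ≤ −1, i.e. tan φ tan δ ≥ 1.
The boundary is |tan φ| · |tan δ| = 1, so |φ| = 90° − |δ| = 90° − 19.1° = 70.9° in the northern hemisphere.

|φ| = 70.9°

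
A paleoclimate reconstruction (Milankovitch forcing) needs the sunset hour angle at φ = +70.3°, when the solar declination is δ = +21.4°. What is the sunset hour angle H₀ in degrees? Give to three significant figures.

H₀ = 180°

Sunrise equation: cos H₀ = −tan φ · tan δ = -1.0945 ≤ −1, so the Sun never sets (polar day) and H₀ = π.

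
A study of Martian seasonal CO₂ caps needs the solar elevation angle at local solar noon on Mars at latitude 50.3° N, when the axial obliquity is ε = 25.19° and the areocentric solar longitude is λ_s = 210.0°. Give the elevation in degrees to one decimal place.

sin δ = sin 25.19° × sin 210.0° = -0.21281, so δ = -12.287°.
At local noon the hour angle is zero, so the zenith angle equals |φ − δ| = |+50.3° − (-12.287°)| = 62.587°.
Elevation = 90° − 62.587° = 27.4°.

27.4°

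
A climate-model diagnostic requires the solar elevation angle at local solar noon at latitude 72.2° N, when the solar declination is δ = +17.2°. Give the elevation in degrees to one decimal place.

35.0°

At local noon the hour angle is zero, so the zenith angle equals |φ − δ| = |+72.2° − (+17.200°)| = 55.000°.
Elevation = 90° − 55.000° = 35.0°.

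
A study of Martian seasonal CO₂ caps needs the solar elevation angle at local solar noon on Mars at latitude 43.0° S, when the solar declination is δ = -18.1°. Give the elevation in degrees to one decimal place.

65.1°

At local noon the hour angle is zero, so the zenith angle equals |φ − δ| = |-43.0° − (-18.100°)| = 24.900°.
Elevation = 90° − 24.900° = 65.1°.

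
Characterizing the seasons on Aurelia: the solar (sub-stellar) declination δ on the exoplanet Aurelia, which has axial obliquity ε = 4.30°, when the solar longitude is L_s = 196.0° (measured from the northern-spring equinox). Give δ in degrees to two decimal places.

δ = -1.18°

sin δ = sin ε · sin L_s = sin 4.30° × sin 196.0° = -0.020667.
δ = arcsin(-0.020667) = -1.18°.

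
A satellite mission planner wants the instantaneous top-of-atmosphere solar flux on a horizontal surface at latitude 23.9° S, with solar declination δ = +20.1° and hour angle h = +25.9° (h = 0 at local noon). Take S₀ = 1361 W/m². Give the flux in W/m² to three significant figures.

cos θ_z = sin φ sin δ + cos φ cos δ cos h = -0.139231 + 0.772334 = 0.633103.
Flux = S₀ · cos θ_z = 1361 × 0.633103 = 861.7 W/m².

862 W/m²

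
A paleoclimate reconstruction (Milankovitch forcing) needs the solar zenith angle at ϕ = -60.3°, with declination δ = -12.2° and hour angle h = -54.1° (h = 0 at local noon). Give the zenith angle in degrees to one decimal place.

θ_z = 62.1°

cos θ_z = sin ϕ sin δ + cos ϕ cos δ cos h = 0.183563 + 0.283962 = 0.467525.
θ_z = arccos(0.467525) = 62.1°.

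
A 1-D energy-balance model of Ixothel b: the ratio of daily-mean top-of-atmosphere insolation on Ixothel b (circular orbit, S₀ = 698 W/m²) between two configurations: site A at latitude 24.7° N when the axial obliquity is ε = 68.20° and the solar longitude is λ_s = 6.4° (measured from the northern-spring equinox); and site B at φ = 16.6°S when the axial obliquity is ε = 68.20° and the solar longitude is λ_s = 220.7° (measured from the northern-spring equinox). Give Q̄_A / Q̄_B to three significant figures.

Q̄_A / Q̄_B ≈ 0.923

— Configuration A (φ=+24.7°):
Solar declination: sin δ = sin ε · sin λ_s = sin 68.20° × sin 6.4° = 0.10350, so δ = +5.941°.
cos H₀ = −tan(+24.7°) tan(+5.941°) = -0.0479, H₀ = 1.6187 rad.
Bracket: H₀ sin φ sin δ + cos φ cos δ sin H₀ = 1.6187×0.41787×0.10350 + 0.90851×0.99463×0.99885 = 0.070008 + 0.902592 = 0.972600.
Q̄ = (S₀/π) × [bracket] = (698/π) × 0.972600 = 216.09 W/m².
— Configuration B (φ=-16.6°):
Solar declination: sin δ = sin ε · sin λ_s = sin 68.20° × sin 220.7° = -0.60546, so δ = -37.262°.
cos H₀ = −tan(-16.6°) tan(-37.262°) = -0.2268, H₀ = 1.7996 rad.
Bracket: H₀ sin φ sin δ + cos φ cos δ sin H₀ = 1.7996×-0.28569×-0.60546 + 0.95832×0.79587×0.97394 = 0.311284 + 0.742822 = 1.054106.
Q̄ = (S₀/π) × [bracket] = (698/π) × 1.054106 = 234.20 W/m².
Ratio Q̄_A / Q̄_B = 216.09 / 234.20 = 0.9227.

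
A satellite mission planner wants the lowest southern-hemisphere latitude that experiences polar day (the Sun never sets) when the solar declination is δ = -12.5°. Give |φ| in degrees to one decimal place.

Polar day requires cos H₀ = −tan φ tan δ ≤ −1, i.e. tan φ tan δ ≥ 1.
The boundary is |tan φ| · |tan δ| = 1, so |φ| = 90° − |δ| = 90° − 12.5° = 77.5° in the southern hemisphere.

|φ| = 77.5°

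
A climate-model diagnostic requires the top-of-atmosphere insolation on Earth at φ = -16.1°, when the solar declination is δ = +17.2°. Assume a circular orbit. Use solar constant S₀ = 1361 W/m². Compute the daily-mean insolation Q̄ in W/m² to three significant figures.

cos H₀ = −tan(-16.1°) tan(+17.200°) = 0.0893, H₀ = 1.4813 rad.
Bracket: H₀ sin φ sin δ + cos φ cos δ sin H₀ = 1.4813×-0.27731×0.29571 + 0.96078×0.95528×0.99600 = -0.121472 + 0.914143 = 0.792671.
Q̄ = (S₀/π) × [bracket] = (1361/π) × 0.792671 = 343.4 W/m².

Q̄ ≈ 343 W/m²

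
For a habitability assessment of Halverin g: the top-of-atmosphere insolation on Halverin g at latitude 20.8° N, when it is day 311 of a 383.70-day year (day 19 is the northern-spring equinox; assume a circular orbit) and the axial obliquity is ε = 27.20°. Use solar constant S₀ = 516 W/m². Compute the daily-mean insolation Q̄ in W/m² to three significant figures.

Solar longitude: λ_s = 360° × (311 − 19)/383.70 = 273.964°.
sin δ = sin 27.20° × sin 273.964° = -0.45600, so δ = -27.130°.
cos H₀ = −tan(+20.8°) tan(-27.130°) = 0.1946, H₀ = 1.3749 rad.
Bracket: H₀ sin φ sin δ + cos φ cos δ sin H₀ = 1.3749×0.35511×-0.45600 + 0.93483×0.88998×0.98088 = -0.222638 + 0.816073 = 0.593435.
Q̄ = (S₀/π) × [bracket] = (516/π) × 0.593435 = 97.47 W/m².

Q̄ ≈ 97.5 W/m²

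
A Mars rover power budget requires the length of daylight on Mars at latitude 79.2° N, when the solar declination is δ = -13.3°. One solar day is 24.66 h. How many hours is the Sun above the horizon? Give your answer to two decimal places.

0.00 h

cos H₀ = −tan φ · tan δ = 1.2392 ≥ 1, so the Sun never rises (polar night) and H₀ = 0.
Daylight = 2H₀/(2π) × 24.66 h = (0.0000/π) × 24.66 = 0.00 h.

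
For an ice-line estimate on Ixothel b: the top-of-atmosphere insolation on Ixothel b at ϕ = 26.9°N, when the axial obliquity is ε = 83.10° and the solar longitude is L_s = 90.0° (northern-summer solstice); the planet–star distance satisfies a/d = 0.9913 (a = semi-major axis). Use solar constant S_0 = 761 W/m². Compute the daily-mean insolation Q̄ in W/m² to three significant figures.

Q̄ ≈ 336 W/m²

Solar declination: sin δ = sin ε · sin L_s = sin 83.10° × sin 90.0° = 0.99276, so δ = +83.100°.
cos h₀ = −tan(+26.9°) tan(+83.100°) = -4.1923 ≤ −1 ⇒ polar day, h₀ = π.
Bracket: h₀ sin ϕ sin δ + cos ϕ cos δ sin h₀ = 3.1416×0.45243×0.99276 + 0.89180×0.12014×0.00000 = 1.411063 + 0.000000 = 1.411063.
Inverse-square distance factor (a/d)² = 0.9913² = 0.982676.
Q̄ = (S_0/π) × 0.982676 × [bracket] = (761/π) × 0.982676 × 1.411063 = 335.9 W/m².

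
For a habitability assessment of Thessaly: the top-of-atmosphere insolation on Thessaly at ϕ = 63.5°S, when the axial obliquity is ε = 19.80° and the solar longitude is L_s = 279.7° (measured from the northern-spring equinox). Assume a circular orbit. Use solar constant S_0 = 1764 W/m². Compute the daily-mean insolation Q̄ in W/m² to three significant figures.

Q̄ ≈ 562 W/m²

Solar declination: sin δ = sin ε · sin L_s = sin 19.80° × sin 279.7° = -0.33390, so δ = -19.505°.
cos h₀ = −tan(-63.5°) tan(-19.505°) = -0.7105, h₀ = 2.3610 rad.
Bracket: h₀ sin ϕ sin δ + cos ϕ cos δ sin h₀ = 2.3610×-0.89493×-0.33390 + 0.44620×0.94261×0.70373 = 0.705507 + 0.295984 = 1.001491.
Q̄ = (S_0/π) × [bracket] = (1764/π) × 1.001491 = 562.3 W/m².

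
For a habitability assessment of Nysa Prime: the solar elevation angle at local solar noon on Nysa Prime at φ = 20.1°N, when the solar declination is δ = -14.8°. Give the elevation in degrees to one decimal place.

At local noon the hour angle is zero, so the zenith angle equals |φ − δ| = |+20.1° − (-14.800°)| = 34.900°.
Elevation = 90° − 34.900° = 55.1°.

55.1°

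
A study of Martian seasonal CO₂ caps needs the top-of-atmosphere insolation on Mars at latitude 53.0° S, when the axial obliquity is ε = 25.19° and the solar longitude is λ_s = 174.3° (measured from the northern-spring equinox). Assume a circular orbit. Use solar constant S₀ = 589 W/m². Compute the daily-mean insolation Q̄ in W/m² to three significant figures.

Q̄ ≈ 103 W/m²

Solar declination: sin δ = sin ε · sin λ_s = sin 25.19° × sin 174.3° = 0.04227, so δ = +2.423°.
cos H₀ = −tan(-53.0°) tan(+2.423°) = 0.0561, H₀ = 1.5146 rad.
Bracket: H₀ sin φ sin δ + cos φ cos δ sin H₀ = 1.5146×-0.79864×0.04227 + 0.60182×0.99911×0.99842 = -0.051131 + 0.600334 = 0.549203.
Q̄ = (S₀/π) × [bracket] = (589/π) × 0.549203 = 103.0 W/m².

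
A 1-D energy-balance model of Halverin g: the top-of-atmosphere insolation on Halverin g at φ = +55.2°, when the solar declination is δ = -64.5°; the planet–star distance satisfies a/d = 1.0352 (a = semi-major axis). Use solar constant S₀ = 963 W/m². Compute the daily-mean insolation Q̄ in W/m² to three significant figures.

cos H₀ = −tan(+55.2°) tan(-64.500°) = 3.0165 ≥ 1 ⇒ polar night, H₀ = 0 and Q̄ = 0.
Inverse-square distance factor (a/d)² = 1.0352² = 1.071639.

Q̄ ≈ 0.00 W/m²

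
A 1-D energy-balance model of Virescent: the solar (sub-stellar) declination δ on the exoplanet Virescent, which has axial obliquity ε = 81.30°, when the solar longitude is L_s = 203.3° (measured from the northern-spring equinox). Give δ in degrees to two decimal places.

sin δ = sin ε · sin L_s = sin 81.30° × sin 203.3° = -0.390994.
δ = arcsin(-0.390994) = -23.02°.

δ = -23.02°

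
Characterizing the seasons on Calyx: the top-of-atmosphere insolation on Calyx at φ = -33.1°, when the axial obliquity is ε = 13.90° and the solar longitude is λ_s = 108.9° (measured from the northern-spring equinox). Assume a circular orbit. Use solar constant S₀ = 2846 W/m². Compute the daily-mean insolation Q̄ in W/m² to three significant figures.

Solar declination: sin δ = sin ε · sin λ_s = sin 13.90° × sin 108.9° = 0.22728, so δ = +13.137°.
cos H₀ = −tan(-33.1°) tan(+13.137°) = 0.1521, H₀ = 1.4181 rad.
Bracket: H₀ sin φ sin δ + cos φ cos δ sin H₀ = 1.4181×-0.54610×0.22728 + 0.83772×0.97383×0.98836 = -0.176011 + 0.806301 = 0.630290.
Q̄ = (S₀/π) × [bracket] = (2846/π) × 0.630290 = 571.0 W/m².

Q̄ ≈ 571 W/m²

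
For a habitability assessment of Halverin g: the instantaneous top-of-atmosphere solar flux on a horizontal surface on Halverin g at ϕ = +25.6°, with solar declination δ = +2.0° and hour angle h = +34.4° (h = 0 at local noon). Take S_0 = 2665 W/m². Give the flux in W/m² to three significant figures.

2.02e+03 W/m²

cos θ_z = sin ϕ sin δ + cos ϕ cos δ cos h = 0.015080 + 0.743661 = 0.758741.
Flux = S_0 · cos θ_z = 2665 × 0.758741 = 2022 W/m².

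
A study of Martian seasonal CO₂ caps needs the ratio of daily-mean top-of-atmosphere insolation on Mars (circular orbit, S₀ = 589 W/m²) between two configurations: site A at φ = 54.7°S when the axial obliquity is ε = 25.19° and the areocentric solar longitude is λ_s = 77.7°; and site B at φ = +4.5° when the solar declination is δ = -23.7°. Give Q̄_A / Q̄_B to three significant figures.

Q̄_A / Q̄_B ≈ 0.123

— Configuration A (φ=-54.7°):
sin δ = sin 25.19° × sin 77.7° = 0.41585, so δ = +24.573°.
cos H₀ = −tan(-54.7°) tan(+24.573°) = 0.6458, H₀ = 0.8687 rad.
Bracket: H₀ sin φ sin δ + cos φ cos δ sin H₀ = 0.8687×-0.81614×0.41585 + 0.57786×0.90943×0.76349 = -0.294830 + 0.401232 = 0.106402.
Q̄ = (S₀/π) × [bracket] = (589/π) × 0.106402 = 19.949 W/m².
— Configuration B (φ=+4.5°):
cos H₀ = −tan(+4.5°) tan(-23.700°) = 0.0345, H₀ = 1.5362 rad.
Bracket: H₀ sin φ sin δ + cos φ cos δ sin H₀ = 1.5362×0.07846×-0.40195 + 0.99692×0.91566×0.99940 = -0.048447 + 0.912292 = 0.863845.
Q̄ = (S₀/π) × [bracket] = (589/π) × 0.863845 = 161.96 W/m².
Ratio Q̄_A / Q̄_B = 19.949 / 161.96 = 0.1232.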